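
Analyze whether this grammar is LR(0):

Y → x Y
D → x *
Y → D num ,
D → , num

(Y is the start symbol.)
Yes, the grammar is LR(0)

Augment with Y' → Y and build the canonical LR(0) collection (I0 = CLOSURE({[Y' → . Y]}), then GOTO on every symbol after a dot until no new states appear). It has 10 states:
  I0: { [D → . , num], [D → . x *], [Y → . D num ,], [Y → . x Y], [Y' → . Y] }  — shift
  I1: { [D → , . num] }  — shift
  I2: { [Y → D . num ,] }  — shift
  I3: { [Y' → Y .] }  — accept
  I4: { [D → . , num], [D → . x *], [D → x . *], [Y → . D num ,], [Y → . x Y], [Y → x . Y] }  — shift
  I5: { [D → x * .] }  — reduce
  I6: { [Y → x Y .] }  — reduce
  I7: { [Y → D num . ,] }  — shift
  I8: { [Y → D num , .] }  — reduce
  I9: { [D → , num .] }  — reduce

Every state is either a pure shift/goto state or contains exactly one complete item and nothing to shift — no conflicts. The grammar is LR(0).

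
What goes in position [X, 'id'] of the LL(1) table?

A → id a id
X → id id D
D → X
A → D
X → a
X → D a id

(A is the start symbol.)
To find M[X, 'id'], we find productions for X where 'id' is in the predict set (PREDICT(N → α) = (FIRST(α) \ {ε}) ∪ (FOLLOW(N) if α ⇒* ε)).

Relevant sets:
  FIRST(D) = { 'a', 'id' }

X → id id D: PREDICT = { 'id' }
  'id' is in predict set, so this production goes in M[X, 'id']
X → a: PREDICT = { 'a' }
X → D a id: PREDICT = { 'a', 'id' }
  'id' is in predict set, so this production goes in M[X, 'id']

M[X, 'id'] = X → id id D, X → D a id  (a multiply-defined cell — the grammar is not LL(1))

Answer: X → id id D, X → D a id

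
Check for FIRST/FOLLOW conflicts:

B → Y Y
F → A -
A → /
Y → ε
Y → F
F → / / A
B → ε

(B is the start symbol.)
Nullable non-terminals: B, Y.
FIRST sets used below: FIRST(Y) = { '/', ε }, FIRST(F) = { '/' }

B: nullable alternative(s) B → Y Y, B → ε; FOLLOW(B) = { $ }
  B → Y Y: FIRST \ {ε} = { '/' } — disjoint from FOLLOW(B)
  B → ε: FIRST \ {ε} = { } — disjoint from FOLLOW(B)

Y: nullable alternative(s) Y → ε; FOLLOW(Y) = { $, '/' }
  Y → ε: FIRST \ {ε} = { } — this is the only nullable alternative, skip
  Y → F: FIRST \ {ε} = { '/' } — overlaps FOLLOW(Y) on { '/' }: CONFLICT

A, F have no nullable alternative, so no FIRST/FOLLOW check is needed there.

So the grammar has 1 FIRST/FOLLOW conflict (marked CONFLICT above).

Answer: Yes. Y → F with FOLLOW(Y) on { '/' }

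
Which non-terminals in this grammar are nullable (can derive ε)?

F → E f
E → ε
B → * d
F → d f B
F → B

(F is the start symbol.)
{ 'E' }

ε-productions: E → ε
So E is immediately nullable.
No further non-terminal can be added: every production for the remaining non-terminals contains a terminal or a non-nullable non-terminal.
Nullable = { 'E' }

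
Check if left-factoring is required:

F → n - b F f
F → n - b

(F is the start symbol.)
Yes, F has productions with common prefix 'n - b'

Left-factoring is needed when two productions for the same non-terminal
share a common prefix on the right-hand side.

Productions for F:
  F → n - b F f
  F → n - b

Found common prefix 'n - b' in productions for F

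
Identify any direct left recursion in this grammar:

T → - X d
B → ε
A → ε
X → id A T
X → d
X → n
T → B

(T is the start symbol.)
No direct left recursion

Direct left recursion occurs when N → N α for some non-terminal N (the right-hand side begins with the left-hand side itself).

T → - X d: starts with '-'
B → ε: starts with ε
A → ε: starts with ε
X → id A T: starts with id
X → d: starts with d
X → n: starts with n
T → B: starts with B

No direct left recursion found.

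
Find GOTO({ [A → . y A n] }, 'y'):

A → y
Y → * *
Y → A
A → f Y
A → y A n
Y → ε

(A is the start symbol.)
{ [A → . f Y], [A → . y A n], [A → . y], [A → y . A n] }

GOTO(I, 'y') = CLOSURE({ [A → αX.β] : [A → α.Xβ] ∈ I, X = 'y' })

Items with dot before 'y', with the dot advanced:
  [A → . y A n] → [A → y . A n]
Closure of the advanced items:
  [A → y . A n] has the dot before A: add [A → . y], [A → . f Y], [A → . y A n]

GOTO = { [A → . f Y], [A → . y A n], [A → . y], [A → y . A n] }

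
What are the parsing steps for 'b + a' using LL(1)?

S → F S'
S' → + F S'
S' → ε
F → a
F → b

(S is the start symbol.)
Stack is shown with the top on the left.

Stack     Input    Action
-------------------------
S $       b + a $  output S → F S'
F S' $    b + a $  output F → b
b S' $    b + a $  match 'b'
S' $      + a $    output S' → + F S'
+ F S' $  + a $    match '+'
F S' $    a $      output F → a
a S' $    a $      match 'a'
S' $      $        output S' → ε
$         $        accept

The string is accepted.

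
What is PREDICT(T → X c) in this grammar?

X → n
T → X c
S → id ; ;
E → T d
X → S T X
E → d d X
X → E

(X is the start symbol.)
{ 'd', 'id', 'n' }

PREDICT(T → X c) = (FIRST(RHS) \ {ε}) ∪ (FOLLOW(T) if ε ∈ FIRST(RHS), i.e. RHS ⇒* ε)
FIRST(X) = { 'd', 'id', 'n' }
FIRST(X c) = { 'd', 'id', 'n' }
ε ∉ FIRST(X c), so FOLLOW(T) is not added.
PREDICT(T → X c) = { 'd', 'id', 'n' }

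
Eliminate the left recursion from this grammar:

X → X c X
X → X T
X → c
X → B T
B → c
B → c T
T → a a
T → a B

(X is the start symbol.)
X → c X'
X → B T X'
X' → c X X'
X' → T X'
X' → ε
B → c
B → c T
T → a a
T → a B

X is directly left-recursive. The standard transformation for
  A → A α₁ | ... | A α_m | β₁ | ... | β_n
is
  A  → β₁ A' | ... | β_n A'
  A' → α₁ A' | ... | α_m A' | ε

X → c becomes X → c X'
X → B T becomes X → B T X'
X → X c X becomes X' → c X X'
X → X T becomes X' → T X'
Add X' → ε

Productions for other non-terminals are unchanged:
  B → c
  B → c T
  T → a a
  T → a B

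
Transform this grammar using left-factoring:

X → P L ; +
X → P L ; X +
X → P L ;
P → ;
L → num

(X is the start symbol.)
X → P L ; X'
X' → +
X' → X +
X' → ε
P → ;
L → num

Left-factoring transforms A → αβ₁ | αβ₂ into A → αA' and A' → β₁ | β₂
(α is the longest common prefix among the alternatives). Repeat until
no nonterminal has two alternatives with a common prefix.

Round 1: X has alternatives sharing prefix 'P L ;'. Introduce X': X → P L ; X'
  Add: X' → +
  Add: X' → X +
  Add: X' → ε

No remaining common prefixes — done.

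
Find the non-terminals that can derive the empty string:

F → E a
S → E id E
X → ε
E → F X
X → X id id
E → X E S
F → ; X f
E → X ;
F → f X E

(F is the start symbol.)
{ 'X' }

A non-terminal is nullable if it can derive ε (the empty string): either it has an ε-production, or it has a production whose right-hand side consists entirely of nullable non-terminals.

ε-productions: X → ε
So X is immediately nullable.
No further non-terminal can be added: every production for the remaining non-terminals contains a terminal or a non-nullable non-terminal.
Nullable = { 'X' }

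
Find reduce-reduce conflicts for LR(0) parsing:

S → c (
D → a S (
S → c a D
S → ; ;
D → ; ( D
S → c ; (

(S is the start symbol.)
A reduce-reduce conflict occurs when an LR(0) state has two complete items [A → α .] and [B → β .] — both call for a reduction, and with no lookahead the parser cannot choose between them.

Augment with S' → S and build the canonical LR(0) collection (I0 = CLOSURE({[S' → . S]}), then GOTO on every symbol after a dot until no new states appear). It has 16 states:
  I0: { [S → . ; ;], [S → . c (], [S → . c ; (], [S → . c a D], [S' → . S] }  — shift
  I1: { [S → ; . ;] }  — shift
  I2: { [S' → S .] }  — accept
  I3: { [S → c . (], [S → c . ; (], [S → c . a D] }  — shift
  I4: { [S → c ( .] }  — reduce
  I5: { [S → c ; . (] }  — shift
  I6: { [D → . ; ( D], [D → . a S (], [S → c a . D] }  — shift
  I7: { [D → ; . ( D] }  — shift
  I8: { [S → c a D .] }  — reduce
  I9: { [D → a . S (], [S → . ; ;], [S → . c (], [S → . c ; (], [S → . c a D] }  — shift
  I10: { [D → a S . (] }  — shift
  I11: { [D → a S ( .] }  — reduce
  I12: { [D → . ; ( D], [D → . a S (], [D → ; ( . D] }  — shift
  I13: { [D → ; ( D .] }  — reduce
  I14: { [S → c ; ( .] }  — reduce
  I15: { [S → ; ; .] }  — reduce

No state contains more than one complete item.

Answer: No reduce-reduce conflicts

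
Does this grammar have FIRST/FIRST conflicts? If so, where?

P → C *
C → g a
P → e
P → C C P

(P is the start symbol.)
Yes. P → C '*' / P → C C P on { 'g' }

FIRST sets of the non-terminals at (or reachable through a nullable prefix from) the front of some alternative:
  FIRST(C) = { 'g' }

Productions for P:
  P → C *: FIRST = { 'g' }
  P → e: FIRST = { 'e' }
  P → C C P: FIRST = { 'g' }
C has only one production, so no FIRST/FIRST conflict is possible there.

Conflict for P: P → C * and P → C C P
  Overlap: { 'g' }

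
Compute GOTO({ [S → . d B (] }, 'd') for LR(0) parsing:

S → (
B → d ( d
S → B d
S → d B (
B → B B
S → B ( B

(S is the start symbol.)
GOTO(I, 'd') = CLOSURE({ [A → αX.β] : [A → α.Xβ] ∈ I, X = 'd' })

Items with dot before 'd', with the dot advanced:
  [S → . d B (] → [S → d . B (]
Closure of the advanced items:
  [S → d . B (] has the dot before B: add [B → . d ( d], [B → . B B]

GOTO = { [B → . B B], [B → . d ( d], [S → d . B (] }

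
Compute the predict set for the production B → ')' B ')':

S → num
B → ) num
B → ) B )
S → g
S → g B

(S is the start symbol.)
{ ')' }

PREDICT(B → ')' B ')') = (FIRST(RHS) \ {ε}) ∪ (FOLLOW(B) if ε ∈ FIRST(RHS), i.e. RHS ⇒* ε)
FIRST(')' B ')') = { ')' }
ε ∉ FIRST(')' B ')'), so FOLLOW(B) is not added.
PREDICT(B → ')' B ')') = { ')' }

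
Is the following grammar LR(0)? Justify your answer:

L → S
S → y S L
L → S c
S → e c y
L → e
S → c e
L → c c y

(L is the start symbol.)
A grammar is LR(0) if no state in the canonical LR(0) collection has:
  - both a shift item (dot before a terminal) and a complete item (shift-reduce conflict), or
  - two or more complete items (reduce-reduce conflict; the accept item [L' → L .] counts as a complete item here).

Augment with L' → L and build the canonical LR(0) collection (I0 = CLOSURE({[L' → . L]}), then GOTO on every symbol after a dot until no new states appear). It has 16 states:
  I0: { [L → . S c], [L → . S], [L → . c c y], [L → . e], [L' → . L], [S → . c e], [S → . e c y], [S → . y S L] }  — shift
  I1: { [L' → L .] }  — accept
  I2: { [L → S . c], [L → S .] }  — shift, reduce
  I3: { [L → c . c y], [S → c . e] }  — shift
  I4: { [L → e .], [S → e . c y] }  — shift, reduce
  I5: { [S → . c e], [S → . e c y], [S → . y S L], [S → y . S L] }  — shift
  I6: { [L → . S c], [L → . S], [L → . c c y], [L → . e], [S → . c e], [S → . e c y], [S → . y S L], [S → y S . L] }  — shift
  I7: { [S → c . e] }  — shift
  I8: { [S → e . c y] }  — shift
  I9: { [S → e c . y] }  — shift
  I10: { [S → e c y .] }  — reduce
  I11: { [S → c e .] }  — reduce
  I12: { [S → y S L .] }  — reduce
  I13: { [L → c c . y] }  — shift
  I14: { [L → c c y .] }  — reduce
  I15: { [L → S c .] }  — reduce

Conflict in state I2:
  Shift-reduce conflict between [L → S .] and [L → S . c]
So the grammar is NOT LR(0).

Answer: No. Shift-reduce conflict between [L → S .] and [L → S . c]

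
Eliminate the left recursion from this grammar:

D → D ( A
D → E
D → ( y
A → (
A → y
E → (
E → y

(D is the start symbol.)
D → E D'
D → ( y D'
D' → ( A D'
D' → ε
A → (
A → y
E → (
E → y

D is directly left-recursive. The standard transformation for
  A → A α₁ | ... | A α_m | β₁ | ... | β_n
is
  A  → β₁ A' | ... | β_n A'
  A' → α₁ A' | ... | α_m A' | ε

D → E becomes D → E D'
D → ( y becomes D → ( y D'
D → D ( A becomes D' → ( A D'
Add D' → ε

Productions for other non-terminals are unchanged:
  A → (
  A → y
  E → (
  E → y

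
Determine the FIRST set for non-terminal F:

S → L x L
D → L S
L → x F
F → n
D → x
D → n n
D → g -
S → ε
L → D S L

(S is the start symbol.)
From F → n:
  - n is a terminal: add 'n' and stop

Collecting: FIRST(F) = { 'n' }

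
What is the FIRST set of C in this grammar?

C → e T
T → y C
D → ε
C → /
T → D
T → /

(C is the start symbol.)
{ '/', 'e' }

From C → e T:
  - e is a terminal: add 'e' and stop
From C → /:
  - '/' is a terminal: add '/' and stop

Collecting: FIRST(C) = { '/', 'e' }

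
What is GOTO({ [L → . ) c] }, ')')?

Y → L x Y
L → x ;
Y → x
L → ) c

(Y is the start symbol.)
{ [L → ) . c] }

GOTO(I, ')') = CLOSURE({ [A → αX.β] : [A → α.Xβ] ∈ I, X = ')' })

Items with dot before ')', with the dot advanced:
  [L → . ) c] → [L → ) . c]
Closure adds nothing (no advanced item has the dot before a non-terminal).

GOTO = { [L → ) . c] }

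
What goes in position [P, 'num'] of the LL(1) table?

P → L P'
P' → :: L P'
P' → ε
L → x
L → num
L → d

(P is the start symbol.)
P → L P'

To find M[P, 'num'], we find productions for P where 'num' is in the predict set (PREDICT(N → α) = (FIRST(α) \ {ε}) ∪ (FOLLOW(N) if α ⇒* ε)).

Relevant sets:
  FIRST(L) = { 'd', 'num', 'x' }

P → L P': PREDICT = { 'd', 'num', 'x' }
  'num' is in predict set, so this production goes in M[P, 'num']

M[P, 'num'] = P → L P'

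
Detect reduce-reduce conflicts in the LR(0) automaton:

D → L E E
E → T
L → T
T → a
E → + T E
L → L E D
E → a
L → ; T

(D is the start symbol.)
Yes — I9: [E → a .] vs [T → a .]; I12: [E → T .] vs [L → T .]

Augment with D' → D and build the canonical LR(0) collection (I0 = CLOSURE({[D' → . D]}), then GOTO on every symbol after a dot until no new states appear). It has 16 states:
  I0: { [D → . L E E], [D' → . D], [L → . ; T], [L → . L E D], [L → . T], [T → . a] }  — shift
  I1: { [L → ; . T], [T → . a] }  — shift
  I2: { [D' → D .] }  — accept
  I3: { [D → L . E E], [E → . + T E], [E → . T], [E → . a], [L → L . E D], [T → . a] }  — shift
  I4: { [L → T .] }  — reduce
  I5: { [T → a .] }  — reduce
  I6: { [E → + . T E], [T → . a] }  — shift
  I7: { [D → . L E E], [D → L E . E], [E → . + T E], [E → . T], [E → . a], [L → . ; T], [L → . L E D], [L → . T], [L → L E . D], [T → . a] }  — shift
  I8: { [E → T .] }  — reduce
  I9: { [E → a .], [T → a .] }  — 2 reduces
  I10: { [L → L E D .] }  — reduce
  I11: { [D → L E E .] }  — reduce
  I12: { [E → T .], [L → T .] }  — 2 reduces
  I13: { [E → + T . E], [E → . + T E], [E → . T], [E → . a], [T → . a] }  — shift
  I14: { [E → + T E .] }  — reduce
  I15: { [L → ; T .] }  — reduce

I9 contains complete items [E → a .], [T → a .] — reduce-reduce conflict.
I12 contains complete items [E → T .], [L → T .] — reduce-reduce conflict.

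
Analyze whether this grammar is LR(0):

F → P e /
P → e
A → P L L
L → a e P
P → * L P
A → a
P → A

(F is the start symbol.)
A grammar is LR(0) if no state in the canonical LR(0) collection has:
  - both a shift item (dot before a terminal) and a complete item (shift-reduce conflict), or
  - two or more complete items (reduce-reduce conflict; the accept item [F' → F .] counts as a complete item here).

Augment with F' → F and build the canonical LR(0) collection (I0 = CLOSURE({[F' → . F]}), then GOTO on every symbol after a dot until no new states appear). It has 16 states:
  I0: { [A → . P L L], [A → . a], [F → . P e /], [F' → . F], [P → . * L P], [P → . A], [P → . e] }  — shift
  I1: { [L → . a e P], [P → * . L P] }  — shift
  I2: { [P → A .] }  — reduce
  I3: { [F' → F .] }  — accept
  I4: { [A → P . L L], [F → P . e /], [L → . a e P] }  — shift
  I5: { [A → a .] }  — reduce
  I6: { [P → e .] }  — reduce
  I7: { [A → P L . L], [L → . a e P] }  — shift
  I8: { [L → a . e P] }  — shift
  I9: { [F → P e . /] }  — shift
  I10: { [F → P e / .] }  — reduce
  I11: { [A → . P L L], [A → . a], [L → a e . P], [P → . * L P], [P → . A], [P → . e] }  — shift
  I12: { [A → P . L L], [L → . a e P], [L → a e P .] }  — shift, reduce
  I13: { [A → P L L .] }  — reduce
  I14: { [A → . P L L], [A → . a], [P → * L . P], [P → . * L P], [P → . A], [P → . e] }  — shift
  I15: { [A → P . L L], [L → . a e P], [P → * L P .] }  — shift, reduce

Conflict in state I12:
  Shift-reduce conflict between [L → a e P .] and [L → . a e P]
So the grammar is NOT LR(0).

Answer: No. Shift-reduce conflict between [L → a e P .] and [L → . a e P]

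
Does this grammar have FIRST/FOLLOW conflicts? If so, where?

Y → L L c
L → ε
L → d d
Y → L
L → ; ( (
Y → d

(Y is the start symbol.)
Yes. L → d d with FOLLOW(L) on { 'd' }; L → ';' '(' '(' with FOLLOW(L) on { ';' }

A FIRST/FOLLOW conflict occurs when a non-terminal N has a nullable alternative N → β (β ⇒* ε) and another alternative N → α with FIRST(α) ∩ FOLLOW(N) ≠ ∅: on such a lookahead the parser cannot decide between expanding α and letting N vanish via β.

Nullable non-terminals: L, Y.
FIRST sets used below: FIRST(L) = { ';', 'd', ε }

L: nullable alternative(s) L → ε; FOLLOW(L) = { $, ';', 'c', 'd' }
  L → ε: FIRST \ {ε} = { } — this is the only nullable alternative, skip
  L → d d: FIRST \ {ε} = { 'd' } — overlaps FOLLOW(L) on { 'd' }: CONFLICT
  L → ; ( (: FIRST \ {ε} = { ';' } — overlaps FOLLOW(L) on { ';' }: CONFLICT

Y: nullable alternative(s) Y → L; FOLLOW(Y) = { $ }
  Y → L L c: FIRST \ {ε} = { ';', 'c', 'd' } — disjoint from FOLLOW(Y)
  Y → L: FIRST \ {ε} = { ';', 'd' } — this is the only nullable alternative, skip
  Y → d: FIRST \ {ε} = { 'd' } — disjoint from FOLLOW(Y)

So the grammar has 2 FIRST/FOLLOW conflicts (marked CONFLICT above).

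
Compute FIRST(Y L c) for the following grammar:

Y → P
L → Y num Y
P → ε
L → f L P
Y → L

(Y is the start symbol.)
{ 'f', 'num' }

FIRST sets of the non-terminals involved (from the grammar, by fixed-point iteration):
  FIRST(Y) = { 'f', 'num', ε }
  FIRST(L) = { 'f', 'num' }

To compute FIRST(Y L c), process the symbols left to right:
Symbol Y is a non-terminal. Add FIRST(Y) \ {ε} = { 'f', 'num' }
Y is nullable (ε ∈ FIRST(Y)), continue to the next symbol.
Symbol L is a non-terminal. Add FIRST(L) \ {ε} = { 'f', 'num' }
L is not nullable (ε ∉ FIRST(L)), so stop here.
FIRST(Y L c) = { 'f', 'num' }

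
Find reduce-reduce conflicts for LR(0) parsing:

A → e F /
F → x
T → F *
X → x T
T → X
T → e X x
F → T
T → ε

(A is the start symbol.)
Yes — I7: [F → x .] vs [T → .]; I9: [F → T .] vs [X → x T .]

A reduce-reduce conflict occurs when an LR(0) state has two complete items [A → α .] and [B → β .] — both call for a reduction, and with no lookahead the parser cannot choose between them.

Augment with A' → A and build the canonical LR(0) collection (I0 = CLOSURE({[A' → . A]}), then GOTO on every symbol after a dot until no new states appear). It has 15 states:
  I0: { [A → . e F /], [A' → . A] }  — shift
  I1: { [A' → A .] }  — accept
  I2: { [A → e . F /], [F → . T], [F → . x], [T → . F *], [T → . X], [T → . e X x], [T → .], [X → . x T] }  — shift, reduce
  I3: { [A → e F . /], [T → F . *] }  — shift
  I4: { [F → T .] }  — reduce
  I5: { [T → X .] }  — reduce
  I6: { [T → e . X x], [X → . x T] }  — shift
  I7: { [F → . T], [F → . x], [F → x .], [T → . F *], [T → . X], [T → . e X x], [T → .], [X → . x T], [X → x . T] }  — shift, 2 reduces
  I8: { [T → F . *] }  — shift
  I9: { [F → T .], [X → x T .] }  — 2 reduces
  I10: { [T → F * .] }  — reduce
  I11: { [T → e X . x] }  — shift
  I12: { [F → . T], [F → . x], [T → . F *], [T → . X], [T → . e X x], [T → .], [X → . x T], [X → x . T] }  — shift, reduce
  I13: { [T → e X x .] }  — reduce
  I14: { [A → e F / .] }  — reduce

I7 contains complete items [F → x .], [T → .] — reduce-reduce conflict.
I9 contains complete items [F → T .], [X → x T .] — reduce-reduce conflict.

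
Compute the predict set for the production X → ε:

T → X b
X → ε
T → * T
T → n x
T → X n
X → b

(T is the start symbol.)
PREDICT(X → ε) = (FIRST(RHS) \ {ε}) ∪ (FOLLOW(X) if ε ∈ FIRST(RHS), i.e. RHS ⇒* ε)
The right-hand side is ε (FIRST(ε) = { ε }), so the predict set is FOLLOW(X) = { 'b', 'n' }
PREDICT(X → ε) = { 'b', 'n' }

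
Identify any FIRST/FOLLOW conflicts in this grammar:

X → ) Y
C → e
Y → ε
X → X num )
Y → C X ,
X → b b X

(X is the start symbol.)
No FIRST/FOLLOW conflicts.

A FIRST/FOLLOW conflict occurs when a non-terminal N has a nullable alternative N → β (β ⇒* ε) and another alternative N → α with FIRST(α) ∩ FOLLOW(N) ≠ ∅: on such a lookahead the parser cannot decide between expanding α and letting N vanish via β.

Nullable non-terminals: Y.
FIRST sets used below: FIRST(C) = { 'e' }

Y: nullable alternative(s) Y → ε; FOLLOW(Y) = { $, ',', 'num' }
  Y → ε: FIRST \ {ε} = { } — this is the only nullable alternative, skip
  Y → C X ,: FIRST \ {ε} = { 'e' } — disjoint from FOLLOW(Y)

C, X have no nullable alternative, so no FIRST/FOLLOW check is needed there.

No FIRST/FOLLOW conflicts found.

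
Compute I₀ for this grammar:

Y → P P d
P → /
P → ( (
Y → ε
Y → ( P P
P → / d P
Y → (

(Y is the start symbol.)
First, augment the grammar with Y' → Y
I₀ = CLOSURE({ [Y' → . Y] }):
  [Y' → . Y] has the dot before Y: add [Y → . P P d], [Y → .], [Y → . ( P P], [Y → . (]
  [Y → . P P d] has the dot before P: add [P → . /], [P → . ( (], [P → . / d P]
No further items can be added.

I₀ = { [P → . ( (], [P → . / d P], [P → . /], [Y → . ( P P], [Y → . (], [Y → . P P d], [Y → .], [Y' → . Y] }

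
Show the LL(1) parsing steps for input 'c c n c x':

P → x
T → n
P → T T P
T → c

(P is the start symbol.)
LL(1) parsing maintains a stack (initially the start symbol over $) and the input. At each step: if the stack top is a terminal, match it against the current input token; if it is a non-terminal N, replace it with the RHS of M[N, lookahead] (the unique production whose predict set contains the lookahead).

Stack is shown with the top on the left.

Stack    Input        Action
----------------------------
P $      c c n c x $  output P → T T P
T T P $  c c n c x $  output T → c
c T P $  c c n c x $  match 'c'
T P $    c n c x $    output T → c
c P $    c n c x $    match 'c'
P $      n c x $      output P → T T P
T T P $  n c x $      output T → n
n T P $  n c x $      match 'n'
T P $    c x $        output T → c
c P $    c x $        match 'c'
P $      x $          output P → x
x $      x $          match 'x'
$        $            accept

The string is accepted.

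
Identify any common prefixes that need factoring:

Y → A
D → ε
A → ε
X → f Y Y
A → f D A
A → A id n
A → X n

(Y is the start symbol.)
Left-factoring is needed when two productions for the same non-terminal
share a common prefix on the right-hand side.

Productions for A:
  A → ε
  A → f D A
  A → A id n
  A → X n

No common prefixes found.

Answer: No, left-factoring is not needed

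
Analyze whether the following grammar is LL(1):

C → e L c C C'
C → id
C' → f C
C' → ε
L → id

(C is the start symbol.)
No. Predict set conflict for C': { 'f' }

Relevant sets:
  FOLLOW(C') = { $, 'f' }

For C:
  PREDICT(C → e L c C C') = { 'e' }
  PREDICT(C → id) = { 'id' }
For C':
  PREDICT(C' → f C) = { 'f' }
  PREDICT(C' → ε) = { $, 'f' }
L has a single production, so nothing to check there.

Conflict found: Predict set conflict for C': { 'f' }
The grammar is NOT LL(1).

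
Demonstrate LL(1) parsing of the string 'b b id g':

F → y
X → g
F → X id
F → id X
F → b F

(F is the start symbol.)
LL(1) parsing maintains a stack (initially the start symbol over $) and the input. At each step: if the stack top is a terminal, match it against the current input token; if it is a non-terminal N, replace it with the RHS of M[N, lookahead] (the unique production whose predict set contains the lookahead).

Stack is shown with the top on the left.

Stack   Input       Action
--------------------------
F $     b b id g $  output F → b F
b F $   b b id g $  match 'b'
F $     b id g $    output F → b F
b F $   b id g $    match 'b'
F $     id g $      output F → id X
id X $  id g $      match 'id'
X $     g $         output X → g
g $     g $         match 'g'
$       $           accept

The string is accepted.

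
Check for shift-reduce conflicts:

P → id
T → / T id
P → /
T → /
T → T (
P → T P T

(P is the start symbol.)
A shift-reduce conflict occurs when an LR(0) state has both:
  - a complete (reduce) item [A → α .] (dot at the end), and
  - a shift item [B → β . c γ] (dot before a terminal).

Augment with P' → P and build the canonical LR(0) collection (I0 = CLOSURE({[P' → . P]}), then GOTO on every symbol after a dot until no new states appear). It has 11 states:
  I0: { [P → . /], [P → . T P T], [P → . id], [P' → . P], [T → . / T id], [T → . /], [T → . T (] }  — shift
  I1: { [P → / .], [T → . / T id], [T → . /], [T → . T (], [T → / . T id], [T → / .] }  — shift, 2 reduces
  I2: { [P' → P .] }  — accept
  I3: { [P → . /], [P → . T P T], [P → . id], [P → T . P T], [T → . / T id], [T → . /], [T → . T (], [T → T . (] }  — shift
  I4: { [P → id .] }  — reduce
  I5: { [T → T ( .] }  — reduce
  I6: { [P → T P . T], [T → . / T id], [T → . /], [T → . T (] }  — shift
  I7: { [T → . / T id], [T → . /], [T → . T (], [T → / . T id], [T → / .] }  — shift, reduce
  I8: { [P → T P T .], [T → T . (] }  — shift, reduce
  I9: { [T → / T . id], [T → T . (] }  — shift
  I10: { [T → / T id .] }  — reduce

I1 contains reduce items [P → / .], [T → / .] and shift items [T → . /], [T → . / T id] — shift-reduce conflict.
I7 contains reduce item [T → / .] and shift items [T → . /], [T → . / T id] — shift-reduce conflict.
I8 contains reduce item [P → T P T .] and shift item [T → T . (] — shift-reduce conflict.

Answer: Yes — I1: [P → / .] vs [T → . /]; I7: [T → / .] vs [T → . /]; I8: [P → T P T .] vs [T → T . (]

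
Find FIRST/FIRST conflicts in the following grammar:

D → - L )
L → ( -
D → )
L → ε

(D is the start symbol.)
Productions for D:
  D → - L ): FIRST = { '-' }
  D → ): FIRST = { ')' }
Productions for L:
  L → ( -: FIRST = { '(' }
  L → ε: FIRST = { ε }

All alternatives of each non-terminal have pairwise disjoint FIRST sets.

Answer: No FIRST/FIRST conflicts.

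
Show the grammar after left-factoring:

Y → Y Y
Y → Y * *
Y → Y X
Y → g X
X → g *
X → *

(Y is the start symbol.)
Y → Y Y'
Y' → Y
Y' → * *
Y' → X
Y → g X
X → g *
X → *

Left-factoring transforms A → αβ₁ | αβ₂ into A → αA' and A' → β₁ | β₂
(α is the longest common prefix among the alternatives). Repeat until
no nonterminal has two alternatives with a common prefix.

Round 1: Y has alternatives sharing prefix 'Y'. Introduce Y': Y → Y Y'
  Add: Y' → Y
  Add: Y' → * *
  Add: Y' → X

No remaining common prefixes — done.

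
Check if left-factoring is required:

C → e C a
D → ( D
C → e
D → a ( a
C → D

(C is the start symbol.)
Yes, C has productions with common prefix 'e'

Left-factoring is needed when two productions for the same non-terminal
share a common prefix on the right-hand side.

Productions for C:
  C → e C a
  C → e
  C → D
Productions for D:
  D → ( D
  D → a ( a

Found common prefix 'e' in productions for C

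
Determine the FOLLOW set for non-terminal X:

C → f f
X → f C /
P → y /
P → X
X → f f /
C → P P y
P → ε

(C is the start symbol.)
In P → X: X is at the end, add FOLLOW(P)

The FOLLOW sets referred to above (computed the same way, to a fixed point):
  FOLLOW(P) = { 'f', 'y' }

Taking the union: FOLLOW(X) = { 'f', 'y' }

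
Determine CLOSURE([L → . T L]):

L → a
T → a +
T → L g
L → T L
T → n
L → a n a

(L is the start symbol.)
To compute CLOSURE, for each item [A → α.Bβ] where B is a non-terminal, add [B → .γ] for all productions B → γ; repeat for the newly added items until nothing changes.

Start with: [L → . T L]
  [L → . T L] has the dot before T: add [T → . a +], [T → . L g], [T → . n]
  [T → . L g] has the dot before L: add [L → . a], [L → . a n a]
No further items can be added.

CLOSURE = { [L → . T L], [L → . a n a], [L → . a], [T → . L g], [T → . a +], [T → . n] }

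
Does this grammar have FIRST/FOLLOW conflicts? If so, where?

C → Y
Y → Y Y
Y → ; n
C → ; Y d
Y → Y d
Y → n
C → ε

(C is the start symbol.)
Nullable non-terminals: C.
FIRST sets used below: FIRST(Y) = { ';', 'n' }

C: nullable alternative(s) C → ε; FOLLOW(C) = { $ }
  C → Y: FIRST \ {ε} = { ';', 'n' } — disjoint from FOLLOW(C)
  C → ; Y d: FIRST \ {ε} = { ';' } — disjoint from FOLLOW(C)
  C → ε: FIRST \ {ε} = { } — this is the only nullable alternative, skip

Y has no nullable alternative, so no FIRST/FOLLOW check is needed there.

No FIRST/FOLLOW conflicts found.

Answer: No FIRST/FOLLOW conflicts.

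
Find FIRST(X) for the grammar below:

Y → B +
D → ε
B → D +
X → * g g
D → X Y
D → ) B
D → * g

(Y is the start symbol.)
{ '*' }

To compute FIRST(X), examine every production with X on the left-hand side, reading each right-hand side left to right until a non-nullable symbol is reached.

From X → * g g:
  - '*' is a terminal: add '*' and stop

Collecting: FIRST(X) = { '*' }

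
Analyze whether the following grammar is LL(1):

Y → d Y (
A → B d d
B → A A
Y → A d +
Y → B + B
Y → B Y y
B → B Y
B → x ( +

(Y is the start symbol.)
No. Predict set conflict for Y: { 'x' }

A grammar is LL(1) if for each non-terminal N with multiple productions, the predict sets of those productions are pairwise disjoint, where PREDICT(N → α) = (FIRST(α) \ {ε}) ∪ (FOLLOW(N) if α ⇒* ε).

Relevant sets:
  FIRST(A) = { 'x' }
  FIRST(B) = { 'x' }

For Y:
  PREDICT(Y → d Y '(') = { 'd' }
  PREDICT(Y → A d '+') = { 'x' }
  PREDICT(Y → B '+' B) = { 'x' }
  PREDICT(Y → B Y y) = { 'x' }
For B:
  PREDICT(B → A A) = { 'x' }
  PREDICT(B → B Y) = { 'x' }
  PREDICT(B → x '(' '+') = { 'x' }
A has a single production, so nothing to check there.

Conflict found: Predict set conflict for Y: { 'x' }
The grammar is NOT LL(1).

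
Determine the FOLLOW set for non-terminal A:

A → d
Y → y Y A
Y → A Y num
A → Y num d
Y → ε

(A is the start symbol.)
A is the start symbol, so $ ∈ FOLLOW(A).
In Y → y Y A: A is at the end, add FOLLOW(Y)
In Y → A Y num: A is followed by Y num, add FIRST(Y num) \ {ε} = { 'd', 'num', 'y' }

The FOLLOW sets referred to above (computed the same way, to a fixed point):
  FOLLOW(Y) = { 'd', 'num', 'y' }

Taking the union: FOLLOW(A) = { $, 'd', 'num', 'y' }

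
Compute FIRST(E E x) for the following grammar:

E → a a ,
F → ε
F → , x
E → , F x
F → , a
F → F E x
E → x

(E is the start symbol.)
{ ',', 'a', 'x' }

FIRST sets of the non-terminals involved (from the grammar, by fixed-point iteration):
  FIRST(E) = { ',', 'a', 'x' }

To compute FIRST(E E x), process the symbols left to right:
Symbol E is a non-terminal. Add FIRST(E) \ {ε} = { ',', 'a', 'x' }
E is not nullable (ε ∉ FIRST(E)), so stop here.
FIRST(E E x) = { ',', 'a', 'x' }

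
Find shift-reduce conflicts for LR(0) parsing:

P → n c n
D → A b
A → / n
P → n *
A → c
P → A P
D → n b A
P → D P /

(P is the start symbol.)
No shift-reduce conflicts

Augment with P' → P and build the canonical LR(0) collection (I0 = CLOSURE({[P' → . P]}), then GOTO on every symbol after a dot until no new states appear). It has 17 states:
  I0: { [A → . / n], [A → . c], [D → . A b], [D → . n b A], [P → . A P], [P → . D P /], [P → . n *], [P → . n c n], [P' → . P] }  — shift
  I1: { [A → / . n] }  — shift
  I2: { [A → . / n], [A → . c], [D → . A b], [D → . n b A], [D → A . b], [P → . A P], [P → . D P /], [P → . n *], [P → . n c n], [P → A . P] }  — shift
  I3: { [A → . / n], [A → . c], [D → . A b], [D → . n b A], [P → . A P], [P → . D P /], [P → . n *], [P → . n c n], [P → D . P /] }  — shift
  I4: { [P' → P .] }  — accept
  I5: { [A → c .] }  — reduce
  I6: { [D → n . b A], [P → n . *], [P → n . c n] }  — shift
  I7: { [P → n * .] }  — reduce
  I8: { [A → . / n], [A → . c], [D → n b . A] }  — shift
  I9: { [P → n c . n] }  — shift
  I10: { [P → n c n .] }  — reduce
  I11: { [D → n b A .] }  — reduce
  I12: { [P → D P . /] }  — shift
  I13: { [P → D P / .] }  — reduce
  I14: { [P → A P .] }  — reduce
  I15: { [D → A b .] }  — reduce
  I16: { [A → / n .] }  — reduce

No state contains both a complete item and a shift item.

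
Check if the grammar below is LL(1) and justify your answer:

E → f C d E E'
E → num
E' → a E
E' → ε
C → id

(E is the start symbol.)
No. Predict set conflict for E': { 'a' }

A grammar is LL(1) if for each non-terminal N with multiple productions, the predict sets of those productions are pairwise disjoint, where PREDICT(N → α) = (FIRST(α) \ {ε}) ∪ (FOLLOW(N) if α ⇒* ε).

Relevant sets:
  FOLLOW(E') = { $, 'a' }

For E:
  PREDICT(E → f C d E E') = { 'f' }
  PREDICT(E → num) = { 'num' }
For E':
  PREDICT(E' → a E) = { 'a' }
  PREDICT(E' → ε) = { $, 'a' }
C has a single production, so nothing to check there.

Conflict found: Predict set conflict for E': { 'a' }
The grammar is NOT LL(1).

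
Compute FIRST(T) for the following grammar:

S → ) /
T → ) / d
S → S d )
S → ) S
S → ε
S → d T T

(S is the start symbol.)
{ ')' }

From T → ) / d:
  - ')' is a terminal: add ')' and stop

Collecting: FIRST(T) = { ')' }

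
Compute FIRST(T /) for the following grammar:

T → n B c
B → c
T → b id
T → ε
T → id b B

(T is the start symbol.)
{ '/', 'b', 'id', 'n' }

FIRST sets of the non-terminals involved (from the grammar, by fixed-point iteration):
  FIRST(T) = { 'b', 'id', 'n', ε }

To compute FIRST(T /), process the symbols left to right:
Symbol T is a non-terminal. Add FIRST(T) \ {ε} = { 'b', 'id', 'n' }
T is nullable (ε ∈ FIRST(T)), continue to the next symbol.
Symbol / is a terminal. Add '/' and stop.
FIRST(T /) = { '/', 'b', 'id', 'n' }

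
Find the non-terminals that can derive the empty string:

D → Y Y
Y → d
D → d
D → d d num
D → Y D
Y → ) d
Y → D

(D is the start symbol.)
None

A non-terminal is nullable if it can derive ε (the empty string): either it has an ε-production, or it has a production whose right-hand side consists entirely of nullable non-terminals.

There are no ε-productions, so no non-terminal can derive ε.
No non-terminals are nullable.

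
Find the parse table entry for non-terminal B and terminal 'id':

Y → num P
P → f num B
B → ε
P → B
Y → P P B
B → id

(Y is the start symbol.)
B → ε, B → id

To find M[B, 'id'], we find productions for B where 'id' is in the predict set (PREDICT(N → α) = (FIRST(α) \ {ε}) ∪ (FOLLOW(N) if α ⇒* ε)).

Relevant sets:
  FOLLOW(B) = { $, 'f', 'id' }

B → ε: PREDICT = { $, 'f', 'id' }
  'id' is in predict set, so this production goes in M[B, 'id']
B → id: PREDICT = { 'id' }
  'id' is in predict set, so this production goes in M[B, 'id']

M[B, 'id'] = B → ε, B → id  (a multiply-defined cell — the grammar is not LL(1))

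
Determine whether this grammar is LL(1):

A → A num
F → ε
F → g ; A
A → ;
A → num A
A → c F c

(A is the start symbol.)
A grammar is LL(1) if for each non-terminal N with multiple productions, the predict sets of those productions are pairwise disjoint, where PREDICT(N → α) = (FIRST(α) \ {ε}) ∪ (FOLLOW(N) if α ⇒* ε).

Relevant sets:
  FIRST(A) = { ';', 'c', 'num' }
  FOLLOW(F) = { 'c' }

For A:
  PREDICT(A → A num) = { ';', 'c', 'num' }
  PREDICT(A → ';') = { ';' }
  PREDICT(A → num A) = { 'num' }
  PREDICT(A → c F c) = { 'c' }
For F:
  PREDICT(F → ε) = { 'c' }
  PREDICT(F → g ';' A) = { 'g' }

Conflict found: Predict set conflict for A: { ';' }
The grammar is NOT LL(1).

Answer: No. Predict set conflict for A: { ';' }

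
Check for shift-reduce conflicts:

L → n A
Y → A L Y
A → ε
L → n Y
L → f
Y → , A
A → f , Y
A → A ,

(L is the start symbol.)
A shift-reduce conflict occurs when an LR(0) state has both:
  - a complete (reduce) item [A → α .] (dot at the end), and
  - a shift item [B → β . c γ] (dot before a terminal).

Augment with L' → L and build the canonical LR(0) collection (I0 = CLOSURE({[L' → . L]}), then GOTO on every symbol after a dot until no new states appear). It has 15 states:
  I0: { [L → . f], [L → . n A], [L → . n Y], [L' → . L] }  — shift
  I1: { [L' → L .] }  — accept
  I2: { [L → f .] }  — reduce
  I3: { [A → . A ,], [A → . f , Y], [A → .], [L → n . A], [L → n . Y], [Y → . , A], [Y → . A L Y] }  — shift, reduce
  I4: { [A → . A ,], [A → . f , Y], [A → .], [Y → , . A] }  — shift, reduce
  I5: { [A → A . ,], [L → . f], [L → . n A], [L → . n Y], [L → n A .], [Y → A . L Y] }  — shift, reduce
  I6: { [L → n Y .] }  — reduce
  I7: { [A → f . , Y] }  — shift
  I8: { [A → . A ,], [A → . f , Y], [A → .], [A → f , . Y], [Y → . , A], [Y → . A L Y] }  — shift, reduce
  I9: { [A → A . ,], [L → . f], [L → . n A], [L → . n Y], [Y → A . L Y] }  — shift
  I10: { [A → f , Y .] }  — reduce
  I11: { [A → A , .] }  — reduce
  I12: { [A → . A ,], [A → . f , Y], [A → .], [Y → . , A], [Y → . A L Y], [Y → A L . Y] }  — shift, reduce
  I13: { [Y → A L Y .] }  — reduce
  I14: { [A → A . ,], [Y → , A .] }  — shift, reduce

I3 contains reduce item [A → .] and shift items [A → . f , Y], [Y → . , A] — shift-reduce conflict.
I4 contains reduce item [A → .] and shift item [A → . f , Y] — shift-reduce conflict.
I5 contains reduce item [L → n A .] and shift items [A → A . ,], [L → . f], [L → . n A], [L → . n Y] — shift-reduce conflict.
I8 contains reduce item [A → .] and shift items [A → . f , Y], [Y → . , A] — shift-reduce conflict.
I12 contains reduce item [A → .] and shift items [A → . f , Y], [Y → . , A] — shift-reduce conflict.
I14 contains reduce item [Y → , A .] and shift item [A → A . ,] — shift-reduce conflict.

Answer: Yes — I3: [A → .] vs [A → . f , Y]; I4: [A → .] vs [A → . f , Y]; I5: [L → n A .] vs [A → A . ,]; I8: [A → .] vs [A → . f , Y]; I12: [A → .] vs [A → . f , Y]; I14: [Y → , A .] vs [A → A . ,]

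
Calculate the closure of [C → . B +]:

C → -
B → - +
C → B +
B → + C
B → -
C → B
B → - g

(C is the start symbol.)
To compute CLOSURE, for each item [A → α.Bβ] where B is a non-terminal, add [B → .γ] for all productions B → γ; repeat for the newly added items until nothing changes.

Start with: [C → . B +]
  [C → . B +] has the dot before B: add [B → . - +], [B → . + C], [B → . -], [B → . - g]
No further items can be added.

CLOSURE = { [B → . + C], [B → . - +], [B → . - g], [B → . -], [C → . B +] }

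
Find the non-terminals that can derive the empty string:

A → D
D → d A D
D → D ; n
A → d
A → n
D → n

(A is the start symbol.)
A non-terminal is nullable if it can derive ε (the empty string): either it has an ε-production, or it has a production whose right-hand side consists entirely of nullable non-terminals.

There are no ε-productions, so no non-terminal can derive ε.
No non-terminals are nullable.

Answer: None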